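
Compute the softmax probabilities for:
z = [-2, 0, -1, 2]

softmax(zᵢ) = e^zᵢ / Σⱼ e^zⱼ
p = [0.0152, 0.1125, 0.0414, 0.831]

exp(z) = [0.1353, 1, 0.3679, 7.389]
Sum = 8.892
p = [0.0152, 0.1125, 0.0414, 0.831]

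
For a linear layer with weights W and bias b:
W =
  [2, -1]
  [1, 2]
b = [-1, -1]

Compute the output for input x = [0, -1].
y = [0, -3]

Wx = [2×0 + -1×-1, 1×0 + 2×-1]
   = [1, -2]
y = Wx + b = [1 + -1, -2 + -1] = [0, -3]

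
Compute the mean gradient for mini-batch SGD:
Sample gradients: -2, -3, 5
Average gradient = 0

Average = (1/3)(-2 + -3 + 5) = 0/3 = 0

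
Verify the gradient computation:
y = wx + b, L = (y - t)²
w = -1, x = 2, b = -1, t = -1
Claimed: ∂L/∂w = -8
Correct

y = (-1)(2) + -1 = -3
∂L/∂y = 2(y - t) = 2(-3 - -1) = -4
∂y/∂w = x = 2
∂L/∂w = -4 × 2 = -8

Claimed value: -8
Correct: The correct gradient is -8.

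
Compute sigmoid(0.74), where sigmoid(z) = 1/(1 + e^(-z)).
0.677

sigmoid(0.74) = 1/(1 + e^(-0.74)) = 1/(1 + 0.4771) = 0.677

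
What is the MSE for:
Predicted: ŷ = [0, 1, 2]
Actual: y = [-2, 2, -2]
MSE = 7

MSE = (1/3)((0--2)² + (1-2)² + (2--2)²) = (1/3)(4 + 1 + 16) = 7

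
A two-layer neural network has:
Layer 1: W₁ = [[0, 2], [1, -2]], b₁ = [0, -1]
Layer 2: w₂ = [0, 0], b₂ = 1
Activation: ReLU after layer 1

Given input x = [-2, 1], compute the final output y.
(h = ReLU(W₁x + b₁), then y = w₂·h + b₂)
y = 1

Layer 1 pre-activation: z₁ = [2, -5]
After ReLU: h = [2, 0]
Layer 2 output: y = 0×2 + 0×0 + 1 = 1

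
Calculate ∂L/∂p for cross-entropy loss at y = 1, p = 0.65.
∂L/∂p = -1.538

∂L/∂p = -y/p + (1-y)/(1-p) = -1/0.65 + 0 = -1.538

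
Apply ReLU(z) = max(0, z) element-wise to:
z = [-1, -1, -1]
h = [0, 0, 0]

ReLU applied element-wise: max(0,-1)=0, max(0,-1)=0, max(0,-1)=0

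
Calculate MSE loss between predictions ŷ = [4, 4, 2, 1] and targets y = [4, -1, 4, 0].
MSE = 7.5

MSE = (1/4)((4-4)² + (4--1)² + (2-4)² + (1-0)²) = (1/4)(0 + 25 + 4 + 1) = 7.5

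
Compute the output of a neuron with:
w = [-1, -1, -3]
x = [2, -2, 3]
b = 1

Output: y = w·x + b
y = -8

y = (-1)(2) + (-1)(-2) + (-3)(3) + 1 = -8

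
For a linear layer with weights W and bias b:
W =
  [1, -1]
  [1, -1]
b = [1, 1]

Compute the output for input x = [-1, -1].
y = [1, 1]

Wx = [1×-1 + -1×-1, 1×-1 + -1×-1]
   = [0, 0]
y = Wx + b = [0 + 1, 0 + 1] = [1, 1]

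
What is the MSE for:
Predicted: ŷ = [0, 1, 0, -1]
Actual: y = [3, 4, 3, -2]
MSE = 7

MSE = (1/4)((0-3)² + (1-4)² + (0-3)² + (-1--2)²) = (1/4)(9 + 9 + 9 + 1) = 7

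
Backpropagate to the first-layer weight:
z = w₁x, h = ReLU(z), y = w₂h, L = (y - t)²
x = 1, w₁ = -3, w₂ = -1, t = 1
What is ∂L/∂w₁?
∂L/∂w₁ = 0

Forward pass:
z = w₁x = -3×1 = -3
h = ReLU(-3) = 0
y = w₂h = -1×0 = 0

Backward pass:
∂L/∂y = 2(y - t) = 2(0 - 1) = -2
∂y/∂h = w₂ = -1
∂h/∂z = 0 (ReLU derivative)
∂z/∂w₁ = x = 1

∂L/∂w₁ = -2 × -1 × 0 × 1 = 0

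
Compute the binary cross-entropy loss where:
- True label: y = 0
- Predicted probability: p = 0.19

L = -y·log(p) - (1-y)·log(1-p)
L = 0.2107

L = -0·log(0.19) - 1·log(0.81) = -log(0.81) = 0.2107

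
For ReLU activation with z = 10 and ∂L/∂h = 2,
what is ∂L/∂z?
∂L/∂z = 2

h = ReLU(10) = 10
Since z > 0: ∂h/∂z = 1
∂L/∂z = ∂L/∂h · ∂h/∂z = 2 × 1 = 2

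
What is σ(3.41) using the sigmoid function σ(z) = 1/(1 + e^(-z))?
0.968

sigmoid(3.41) = 1/(1 + e^(-3.41)) = 1/(1 + 0.03304) = 0.968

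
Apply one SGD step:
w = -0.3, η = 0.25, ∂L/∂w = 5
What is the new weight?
w_new = -1.55

w_new = w - η·∂L/∂w = -0.3 - 0.25×(5) = -0.3 - (1.25) = -1.55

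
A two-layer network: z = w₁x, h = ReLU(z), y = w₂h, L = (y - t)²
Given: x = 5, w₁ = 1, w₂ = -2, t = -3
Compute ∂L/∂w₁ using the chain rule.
∂L/∂w₁ = 140

Forward pass:
z = w₁x = 1×5 = 5
h = ReLU(5) = 5
y = w₂h = -2×5 = -10

Backward pass:
∂L/∂y = 2(y - t) = 2(-10 - -3) = -14
∂y/∂h = w₂ = -2
∂h/∂z = 1 (ReLU derivative)
∂z/∂w₁ = x = 5

∂L/∂w₁ = -14 × -2 × 1 × 5 = 140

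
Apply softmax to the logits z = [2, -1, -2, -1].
p = [0.8945, 0.0445, 0.0164, 0.0445]

exp(z) = [7.389, 0.3679, 0.1353, 0.3679]
Sum = 8.26
p = [0.8945, 0.0445, 0.0164, 0.0445]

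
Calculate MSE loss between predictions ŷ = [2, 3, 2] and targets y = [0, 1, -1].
MSE = 5.667

MSE = (1/3)((2-0)² + (3-1)² + (2--1)²) = (1/3)(4 + 4 + 9) = 5.667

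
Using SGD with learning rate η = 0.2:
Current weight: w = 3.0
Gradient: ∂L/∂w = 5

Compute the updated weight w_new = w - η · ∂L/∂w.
w_new = 2

w_new = w - η·∂L/∂w = 3.0 - 0.2×(5) = 3.0 - (1) = 2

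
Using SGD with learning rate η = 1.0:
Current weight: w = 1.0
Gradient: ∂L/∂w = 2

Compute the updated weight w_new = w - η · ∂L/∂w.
w_new = -1

w_new = w - η·∂L/∂w = 1.0 - 1.0×(2) = 1.0 - (2) = -1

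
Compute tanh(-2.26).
-0.9785

tanh(-2.26) = (e^(-2.26) - e^(2.26))/(e^(-2.26) + e^(2.26)) = -0.9785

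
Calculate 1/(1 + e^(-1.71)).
0.8468

sigmoid(1.71) = 1/(1 + e^(-1.71)) = 1/(1 + 0.1809) = 0.8468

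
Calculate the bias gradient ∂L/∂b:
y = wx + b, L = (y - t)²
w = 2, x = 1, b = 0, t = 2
∂L/∂b = 0

y = wx + b = (2)(1) + 0 = 2
∂L/∂y = 2(y - t) = 2(2 - 2) = 0
∂y/∂b = 1
∂L/∂b = ∂L/∂y · ∂y/∂b = 0 × 1 = 0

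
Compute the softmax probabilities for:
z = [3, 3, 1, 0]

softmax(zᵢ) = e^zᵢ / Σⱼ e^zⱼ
p = [0.4576, 0.4576, 0.0619, 0.0228]

exp(z) = [20.09, 20.09, 2.718, 1]
Sum = 43.89
p = [0.4576, 0.4576, 0.0619, 0.0228]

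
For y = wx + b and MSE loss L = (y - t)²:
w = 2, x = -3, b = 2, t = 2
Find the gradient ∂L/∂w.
∂L/∂w = 36

y = wx + b = (2)(-3) + 2 = -4
∂L/∂y = 2(y - t) = 2(-4 - 2) = -12
∂y/∂w = x = -3
∂L/∂w = ∂L/∂y · ∂y/∂w = -12 × -3 = 36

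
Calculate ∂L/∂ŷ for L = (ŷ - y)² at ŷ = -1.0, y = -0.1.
∂L/∂ŷ = -1.8

∂L/∂ŷ = 2(ŷ - y) = 2(-1.0 - -0.1) = 2(-0.9) = -1.8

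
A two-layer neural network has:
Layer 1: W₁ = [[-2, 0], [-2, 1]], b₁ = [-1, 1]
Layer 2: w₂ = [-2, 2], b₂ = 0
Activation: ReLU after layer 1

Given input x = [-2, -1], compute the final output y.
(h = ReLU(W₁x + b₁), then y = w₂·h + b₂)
y = 2

Layer 1 pre-activation: z₁ = [3, 4]
After ReLU: h = [3, 4]
Layer 2 output: y = -2×3 + 2×4 + 0 = 2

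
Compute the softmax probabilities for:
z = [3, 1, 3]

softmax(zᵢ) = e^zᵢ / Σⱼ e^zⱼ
p = [0.4683, 0.0634, 0.4683]

exp(z) = [20.09, 2.718, 20.09]
Sum = 42.89
p = [0.4683, 0.0634, 0.4683]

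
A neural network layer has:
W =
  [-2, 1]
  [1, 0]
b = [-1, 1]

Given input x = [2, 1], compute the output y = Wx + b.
y = [-4, 3]

Wx = [-2×2 + 1×1, 1×2 + 0×1]
   = [-3, 2]
y = Wx + b = [-3 + -1, 2 + 1] = [-4, 3]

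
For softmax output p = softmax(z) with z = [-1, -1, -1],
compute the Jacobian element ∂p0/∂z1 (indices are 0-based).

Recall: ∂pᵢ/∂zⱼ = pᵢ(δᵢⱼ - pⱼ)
∂p0/∂z1 = -0.1111

p = softmax(z) = [0.3333, 0.3333, 0.3333]
p0 = 0.3333, p1 = 0.3333

∂p0/∂z1 = -p0 × p1 = -0.3333 × 0.3333 = -0.1111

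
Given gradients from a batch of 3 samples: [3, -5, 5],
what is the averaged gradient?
Average gradient = 1

Average = (1/3)(3 + -5 + 5) = 3/3 = 1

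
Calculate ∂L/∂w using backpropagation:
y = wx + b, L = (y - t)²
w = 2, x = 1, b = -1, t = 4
∂L/∂w = -6

y = wx + b = (2)(1) + -1 = 1
∂L/∂y = 2(y - t) = 2(1 - 4) = -6
∂y/∂w = x = 1
∂L/∂w = ∂L/∂y · ∂y/∂w = -6 × 1 = -6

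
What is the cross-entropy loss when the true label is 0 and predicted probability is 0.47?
L = 0.6349

L = -0·log(0.47) - 1·log(0.53) = -log(0.53) = 0.6349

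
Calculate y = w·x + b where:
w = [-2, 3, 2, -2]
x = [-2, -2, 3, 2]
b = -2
y = -2

y = (-2)(-2) + (3)(-2) + (2)(3) + (-2)(2) + -2 = -2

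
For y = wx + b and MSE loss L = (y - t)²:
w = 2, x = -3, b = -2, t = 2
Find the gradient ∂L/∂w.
∂L/∂w = 60

y = wx + b = (2)(-3) + -2 = -8
∂L/∂y = 2(y - t) = 2(-8 - 2) = -20
∂y/∂w = x = -3
∂L/∂w = ∂L/∂y · ∂y/∂w = -20 × -3 = 60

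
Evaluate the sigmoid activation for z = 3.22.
0.9616

sigmoid(3.22) = 1/(1 + e^(-3.22)) = 1/(1 + 0.03996) = 0.9616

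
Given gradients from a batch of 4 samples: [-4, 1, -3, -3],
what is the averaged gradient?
Average gradient = -2.25

Average = (1/4)(-4 + 1 + -3 + -3) = -9/4 = -2.25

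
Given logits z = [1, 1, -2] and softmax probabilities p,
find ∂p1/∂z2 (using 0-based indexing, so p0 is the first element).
∂p1/∂z2 = -0.01185

p = softmax(z) = [0.4879, 0.4879, 0.02429]
p1 = 0.4879, p2 = 0.02429

∂p1/∂z2 = -p1 × p2 = -0.4879 × 0.02429 = -0.01185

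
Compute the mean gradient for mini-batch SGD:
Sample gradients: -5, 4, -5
Average gradient = -2

Average = (1/3)(-5 + 4 + -5) = -6/3 = -2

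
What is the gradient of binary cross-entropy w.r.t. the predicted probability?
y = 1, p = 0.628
∂L/∂p = -1.592

∂L/∂p = -y/p + (1-y)/(1-p) = -1/0.628 + 0 = -1.592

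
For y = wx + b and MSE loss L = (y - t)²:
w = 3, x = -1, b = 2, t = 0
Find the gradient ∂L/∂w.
∂L/∂w = 2

y = wx + b = (3)(-1) + 2 = -1
∂L/∂y = 2(y - t) = 2(-1 - 0) = -2
∂y/∂w = x = -1
∂L/∂w = ∂L/∂y · ∂y/∂w = -2 × -1 = 2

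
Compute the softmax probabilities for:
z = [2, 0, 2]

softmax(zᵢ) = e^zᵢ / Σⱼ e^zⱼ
p = [0.4683, 0.0634, 0.4683]

exp(z) = [7.389, 1, 7.389]
Sum = 15.78
p = [0.4683, 0.0634, 0.4683]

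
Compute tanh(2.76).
0.992

tanh(2.76) = (e^(2.76) - e^(-2.76))/(e^(2.76) + e^(-2.76)) = 0.992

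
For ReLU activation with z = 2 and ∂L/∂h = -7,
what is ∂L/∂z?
∂L/∂z = -7

h = ReLU(2) = 2
Since z > 0: ∂h/∂z = 1
∂L/∂z = ∂L/∂h · ∂h/∂z = -7 × 1 = -7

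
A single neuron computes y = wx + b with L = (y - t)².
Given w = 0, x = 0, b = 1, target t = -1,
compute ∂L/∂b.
∂L/∂b = 4

y = wx + b = (0)(0) + 1 = 1
∂L/∂y = 2(y - t) = 2(1 - -1) = 4
∂y/∂b = 1
∂L/∂b = ∂L/∂y · ∂y/∂b = 4 × 1 = 4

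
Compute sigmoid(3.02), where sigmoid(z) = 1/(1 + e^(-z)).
0.9535

sigmoid(3.02) = 1/(1 + e^(-3.02)) = 1/(1 + 0.0488) = 0.9535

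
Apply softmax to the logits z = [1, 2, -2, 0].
p = [0.2418, 0.6572, 0.012, 0.0889]

exp(z) = [2.718, 7.389, 0.1353, 1]
Sum = 11.24
p = [0.2418, 0.6572, 0.012, 0.0889]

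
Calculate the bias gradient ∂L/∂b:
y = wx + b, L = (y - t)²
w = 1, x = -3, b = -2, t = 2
∂L/∂b = -14

y = wx + b = (1)(-3) + -2 = -5
∂L/∂y = 2(y - t) = 2(-5 - 2) = -14
∂y/∂b = 1
∂L/∂b = ∂L/∂y · ∂y/∂b = -14 × 1 = -14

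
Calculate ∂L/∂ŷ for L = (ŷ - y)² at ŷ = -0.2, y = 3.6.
∂L/∂ŷ = -7.6

∂L/∂ŷ = 2(ŷ - y) = 2(-0.2 - 3.6) = 2(-3.8) = -7.6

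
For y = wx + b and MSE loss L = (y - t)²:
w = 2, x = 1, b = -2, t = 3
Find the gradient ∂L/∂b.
∂L/∂b = -6

y = wx + b = (2)(1) + -2 = 0
∂L/∂y = 2(y - t) = 2(0 - 3) = -6
∂y/∂b = 1
∂L/∂b = ∂L/∂y · ∂y/∂b = -6 × 1 = -6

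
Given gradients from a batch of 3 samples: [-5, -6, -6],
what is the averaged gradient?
Average gradient = -5.667

Average = (1/3)(-5 + -6 + -6) = -17/3 = -5.667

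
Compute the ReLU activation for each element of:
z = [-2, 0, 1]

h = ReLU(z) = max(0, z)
h = [0, 0, 1]

ReLU applied element-wise: max(0,-2)=0, max(0,0)=0, max(0,1)=1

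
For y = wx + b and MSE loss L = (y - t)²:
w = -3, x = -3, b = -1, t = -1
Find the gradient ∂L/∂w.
∂L/∂w = -54

y = wx + b = (-3)(-3) + -1 = 8
∂L/∂y = 2(y - t) = 2(8 - -1) = 18
∂y/∂w = x = -3
∂L/∂w = ∂L/∂y · ∂y/∂w = 18 × -3 = -54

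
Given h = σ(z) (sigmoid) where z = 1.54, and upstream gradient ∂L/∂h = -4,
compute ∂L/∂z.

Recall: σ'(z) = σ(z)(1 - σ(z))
∂L/∂z = -0.5815

σ(1.54) = 0.8235
σ'(1.54) = σ(1.54)(1 - σ(1.54)) = 0.8235 × 0.1765 = 0.1454
∂L/∂z = ∂L/∂h · σ'(z) = -4 × 0.1454 = -0.5815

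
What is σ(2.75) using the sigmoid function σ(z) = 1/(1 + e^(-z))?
0.9399

sigmoid(2.75) = 1/(1 + e^(-2.75)) = 1/(1 + 0.06393) = 0.9399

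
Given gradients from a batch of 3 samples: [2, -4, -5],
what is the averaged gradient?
Average gradient = -2.333

Average = (1/3)(2 + -4 + -5) = -7/3 = -2.333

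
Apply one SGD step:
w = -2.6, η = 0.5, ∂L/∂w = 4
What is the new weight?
w_new = -4.6

w_new = w - η·∂L/∂w = -2.6 - 0.5×(4) = -2.6 - (2) = -4.6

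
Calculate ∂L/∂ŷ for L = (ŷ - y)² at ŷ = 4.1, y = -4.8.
∂L/∂ŷ = 17.8

∂L/∂ŷ = 2(ŷ - y) = 2(4.1 - -4.8) = 2(8.9) = 17.8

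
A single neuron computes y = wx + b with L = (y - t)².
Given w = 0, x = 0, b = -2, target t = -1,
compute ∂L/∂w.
∂L/∂w = 0

y = wx + b = (0)(0) + -2 = -2
∂L/∂y = 2(y - t) = 2(-2 - -1) = -2
∂y/∂w = x = 0
∂L/∂w = ∂L/∂y · ∂y/∂w = -2 × 0 = 0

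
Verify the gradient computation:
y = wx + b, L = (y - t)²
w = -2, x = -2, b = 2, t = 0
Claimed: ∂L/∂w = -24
Correct

y = (-2)(-2) + 2 = 6
∂L/∂y = 2(y - t) = 2(6 - 0) = 12
∂y/∂w = x = -2
∂L/∂w = 12 × -2 = -24

Claimed value: -24
Correct: The correct gradient is -24.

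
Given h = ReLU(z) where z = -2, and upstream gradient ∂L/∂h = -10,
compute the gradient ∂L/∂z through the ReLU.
∂L/∂z = 0

h = ReLU(-2) = 0
Since z < 0: ∂h/∂z = 0
∂L/∂z = ∂L/∂h · ∂h/∂z = -10 × 0 = 0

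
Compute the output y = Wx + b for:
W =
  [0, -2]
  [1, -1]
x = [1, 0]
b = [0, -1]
y = [0, 0]

Wx = [0×1 + -2×0, 1×1 + -1×0]
   = [0, 1]
y = Wx + b = [0 + 0, 1 + -1] = [0, 0]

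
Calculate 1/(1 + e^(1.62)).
0.1652

sigmoid(-1.62) = 1/(1 + e^(1.62)) = 1/(1 + 5.053) = 0.1652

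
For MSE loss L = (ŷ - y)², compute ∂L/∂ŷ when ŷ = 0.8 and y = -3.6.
∂L/∂ŷ = 8.8

∂L/∂ŷ = 2(ŷ - y) = 2(0.8 - -3.6) = 2(4.4) = 8.8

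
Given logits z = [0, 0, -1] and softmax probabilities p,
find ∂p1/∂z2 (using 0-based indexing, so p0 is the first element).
∂p1/∂z2 = -0.06561

p = softmax(z) = [0.4223, 0.4223, 0.1554]
p1 = 0.4223, p2 = 0.1554

∂p1/∂z2 = -p1 × p2 = -0.4223 × 0.1554 = -0.06561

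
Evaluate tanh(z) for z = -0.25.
-0.2449

tanh(-0.25) = (e^(-0.25) - e^(0.25))/(e^(-0.25) + e^(0.25)) = -0.2449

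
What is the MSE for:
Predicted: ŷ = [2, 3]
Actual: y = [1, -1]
MSE = 8.5

MSE = (1/2)((2-1)² + (3--1)²) = (1/2)(1 + 16) = 8.5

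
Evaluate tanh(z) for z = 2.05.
0.9674

tanh(2.05) = (e^(2.05) - e^(-2.05))/(e^(2.05) + e^(-2.05)) = 0.9674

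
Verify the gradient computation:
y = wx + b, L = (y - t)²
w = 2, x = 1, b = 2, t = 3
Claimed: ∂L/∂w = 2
Correct

y = (2)(1) + 2 = 4
∂L/∂y = 2(y - t) = 2(4 - 3) = 2
∂y/∂w = x = 1
∂L/∂w = 2 × 1 = 2

Claimed value: 2
Correct: The correct gradient is 2.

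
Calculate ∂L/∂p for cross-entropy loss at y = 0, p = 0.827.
∂L/∂p = 5.78

∂L/∂p = -y/p + (1-y)/(1-p) = 0 + 1/0.173 = 5.78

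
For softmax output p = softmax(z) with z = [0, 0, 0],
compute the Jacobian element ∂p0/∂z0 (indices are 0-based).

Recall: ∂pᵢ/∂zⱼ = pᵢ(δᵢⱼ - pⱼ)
∂p0/∂z0 = 0.2222

p = softmax(z) = [0.3333, 0.3333, 0.3333]
p0 = 0.3333

∂p0/∂z0 = p0(1 - p0) = 0.3333 × (1 - 0.3333) = 0.2222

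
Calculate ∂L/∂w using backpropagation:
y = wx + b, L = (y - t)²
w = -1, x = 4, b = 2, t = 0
∂L/∂w = -16

y = wx + b = (-1)(4) + 2 = -2
∂L/∂y = 2(y - t) = 2(-2 - 0) = -4
∂y/∂w = x = 4
∂L/∂w = ∂L/∂y · ∂y/∂w = -4 × 4 = -16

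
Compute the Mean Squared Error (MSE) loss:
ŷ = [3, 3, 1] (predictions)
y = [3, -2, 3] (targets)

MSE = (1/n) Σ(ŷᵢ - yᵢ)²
MSE = 9.667

MSE = (1/3)((3-3)² + (3--2)² + (1-3)²) = (1/3)(0 + 25 + 4) = 9.667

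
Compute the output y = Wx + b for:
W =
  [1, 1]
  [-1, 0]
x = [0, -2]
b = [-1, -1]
y = [-3, -1]

Wx = [1×0 + 1×-2, -1×0 + 0×-2]
   = [-2, 0]
y = Wx + b = [-2 + -1, 0 + -1] = [-3, -1]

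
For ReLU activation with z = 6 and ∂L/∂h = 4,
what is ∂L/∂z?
∂L/∂z = 4

h = ReLU(6) = 6
Since z > 0: ∂h/∂z = 1
∂L/∂z = ∂L/∂h · ∂h/∂z = 4 × 1 = 4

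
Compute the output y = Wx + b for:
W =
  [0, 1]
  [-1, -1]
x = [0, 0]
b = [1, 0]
y = [1, 0]

Wx = [0×0 + 1×0, -1×0 + -1×0]
   = [0, 0]
y = Wx + b = [0 + 1, 0 + 0] = [1, 0]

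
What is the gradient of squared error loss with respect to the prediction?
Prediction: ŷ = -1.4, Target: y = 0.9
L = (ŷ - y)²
∂L/∂ŷ = -4.6

∂L/∂ŷ = 2(ŷ - y) = 2(-1.4 - 0.9) = 2(-2.3) = -4.6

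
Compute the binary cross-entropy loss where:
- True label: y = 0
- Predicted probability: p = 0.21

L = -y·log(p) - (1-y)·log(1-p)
L = 0.2357

L = -0·log(0.21) - 1·log(0.79) = -log(0.79) = 0.2357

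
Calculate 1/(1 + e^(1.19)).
0.2333

sigmoid(-1.19) = 1/(1 + e^(1.19)) = 1/(1 + 3.287) = 0.2333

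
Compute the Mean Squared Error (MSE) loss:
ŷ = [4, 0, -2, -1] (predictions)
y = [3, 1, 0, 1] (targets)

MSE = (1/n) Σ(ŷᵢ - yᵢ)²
MSE = 2.5

MSE = (1/4)((4-3)² + (0-1)² + (-2-0)² + (-1-1)²) = (1/4)(1 + 1 + 4 + 4) = 2.5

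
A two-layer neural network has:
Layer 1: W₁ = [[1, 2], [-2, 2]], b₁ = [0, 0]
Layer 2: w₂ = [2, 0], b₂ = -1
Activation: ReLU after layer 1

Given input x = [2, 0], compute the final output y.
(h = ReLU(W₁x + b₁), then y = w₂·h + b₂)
y = 3

Layer 1 pre-activation: z₁ = [2, -4]
After ReLU: h = [2, 0]
Layer 2 output: y = 2×2 + 0×0 + -1 = 3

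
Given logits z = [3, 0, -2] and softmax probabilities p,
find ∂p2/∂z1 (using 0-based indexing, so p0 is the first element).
∂p2/∂z1 = -0.0003005

p = softmax(z) = [0.9465, 0.04712, 0.006377]
p2 = 0.006377, p1 = 0.04712

∂p2/∂z1 = -p2 × p1 = -0.006377 × 0.04712 = -0.0003005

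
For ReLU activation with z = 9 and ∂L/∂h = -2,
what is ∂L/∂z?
∂L/∂z = -2

h = ReLU(9) = 9
Since z > 0: ∂h/∂z = 1
∂L/∂z = ∂L/∂h · ∂h/∂z = -2 × 1 = -2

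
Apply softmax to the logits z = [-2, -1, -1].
p = [0.1554, 0.4223, 0.4223]

exp(z) = [0.1353, 0.3679, 0.3679]
Sum = 0.8711
p = [0.1554, 0.4223, 0.4223]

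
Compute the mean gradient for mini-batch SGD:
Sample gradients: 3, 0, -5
Average gradient = -0.6667

Average = (1/3)(3 + 0 + -5) = -2/3 = -0.6667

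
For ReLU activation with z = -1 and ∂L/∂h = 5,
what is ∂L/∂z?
∂L/∂z = 0

h = ReLU(-1) = 0
Since z < 0: ∂h/∂z = 0
∂L/∂z = ∂L/∂h · ∂h/∂z = 5 × 0 = 0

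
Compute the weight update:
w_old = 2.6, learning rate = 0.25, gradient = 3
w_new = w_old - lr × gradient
w_new = 1.85

w_new = w - η·∂L/∂w = 2.6 - 0.25×(3) = 2.6 - (0.75) = 1.85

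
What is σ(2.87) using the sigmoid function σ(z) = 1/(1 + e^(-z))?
0.9463

sigmoid(2.87) = 1/(1 + e^(-2.87)) = 1/(1 + 0.0567) = 0.9463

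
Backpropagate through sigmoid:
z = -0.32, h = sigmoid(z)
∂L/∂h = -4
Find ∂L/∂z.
∂L/∂z = -0.9748

σ(-0.32) = 0.4207
σ'(-0.32) = σ(-0.32)(1 - σ(-0.32)) = 0.4207 × 0.5793 = 0.2437
∂L/∂z = ∂L/∂h · σ'(z) = -4 × 0.2437 = -0.9748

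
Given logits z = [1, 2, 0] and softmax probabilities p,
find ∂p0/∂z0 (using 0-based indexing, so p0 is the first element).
∂p0/∂z0 = 0.1848

p = softmax(z) = [0.2447, 0.6652, 0.09003]
p0 = 0.2447

∂p0/∂z0 = p0(1 - p0) = 0.2447 × (1 - 0.2447) = 0.1848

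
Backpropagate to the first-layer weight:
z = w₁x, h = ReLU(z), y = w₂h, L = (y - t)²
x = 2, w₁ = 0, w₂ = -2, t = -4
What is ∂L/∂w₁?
∂L/∂w₁ = 0

Forward pass:
z = w₁x = 0×2 = 0
h = ReLU(0) = 0
y = w₂h = -2×0 = 0

Backward pass:
∂L/∂y = 2(y - t) = 2(0 - -4) = 8
∂y/∂h = w₂ = -2
∂h/∂z = 0 (ReLU derivative)
∂z/∂w₁ = x = 2

∂L/∂w₁ = 8 × -2 × 0 × 2 = 0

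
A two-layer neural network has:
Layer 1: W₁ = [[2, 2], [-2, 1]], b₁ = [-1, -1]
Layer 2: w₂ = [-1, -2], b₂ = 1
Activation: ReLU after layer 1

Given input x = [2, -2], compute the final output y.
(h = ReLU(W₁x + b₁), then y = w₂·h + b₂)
y = 1

Layer 1 pre-activation: z₁ = [-1, -7]
After ReLU: h = [0, 0]
Layer 2 output: y = -1×0 + -2×0 + 1 = 1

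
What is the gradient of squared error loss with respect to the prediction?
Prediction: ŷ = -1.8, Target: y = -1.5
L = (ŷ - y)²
∂L/∂ŷ = -0.6

∂L/∂ŷ = 2(ŷ - y) = 2(-1.8 - -1.5) = 2(-0.3) = -0.6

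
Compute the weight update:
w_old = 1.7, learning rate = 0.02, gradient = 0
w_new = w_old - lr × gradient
w_new = 1.7

w_new = w - η·∂L/∂w = 1.7 - 0.02×(0) = 1.7 - (0) = 1.7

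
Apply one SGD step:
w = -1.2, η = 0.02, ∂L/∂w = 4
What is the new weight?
w_new = -1.28

w_new = w - η·∂L/∂w = -1.2 - 0.02×(4) = -1.2 - (0.08) = -1.28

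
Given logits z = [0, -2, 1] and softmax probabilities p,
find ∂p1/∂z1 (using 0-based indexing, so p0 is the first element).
∂p1/∂z1 = 0.03389

p = softmax(z) = [0.2595, 0.03512, 0.7054]
p1 = 0.03512

∂p1/∂z1 = p1(1 - p1) = 0.03512 × (1 - 0.03512) = 0.03389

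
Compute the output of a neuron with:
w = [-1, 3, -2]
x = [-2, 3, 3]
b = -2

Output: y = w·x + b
y = 3

y = (-1)(-2) + (3)(3) + (-2)(3) + -2 = 3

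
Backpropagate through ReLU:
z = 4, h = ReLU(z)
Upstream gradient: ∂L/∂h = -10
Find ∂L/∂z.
∂L/∂z = -10

h = ReLU(4) = 4
Since z > 0: ∂h/∂z = 1
∂L/∂z = ∂L/∂h · ∂h/∂z = -10 × 1 = -10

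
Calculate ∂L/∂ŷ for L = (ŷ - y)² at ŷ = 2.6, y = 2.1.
∂L/∂ŷ = 1.0

∂L/∂ŷ = 2(ŷ - y) = 2(2.6 - 2.1) = 2(0.5) = 1.0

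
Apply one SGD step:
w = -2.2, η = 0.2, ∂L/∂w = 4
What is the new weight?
w_new = -3

w_new = w - η·∂L/∂w = -2.2 - 0.2×(4) = -2.2 - (0.8) = -3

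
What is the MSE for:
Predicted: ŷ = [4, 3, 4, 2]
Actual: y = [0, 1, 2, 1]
MSE = 6.25

MSE = (1/4)((4-0)² + (3-1)² + (4-2)² + (2-1)²) = (1/4)(16 + 4 + 4 + 1) = 6.25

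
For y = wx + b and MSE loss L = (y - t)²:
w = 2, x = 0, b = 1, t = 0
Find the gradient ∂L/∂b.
∂L/∂b = 2

y = wx + b = (2)(0) + 1 = 1
∂L/∂y = 2(y - t) = 2(1 - 0) = 2
∂y/∂b = 1
∂L/∂b = ∂L/∂y · ∂y/∂b = 2 × 1 = 2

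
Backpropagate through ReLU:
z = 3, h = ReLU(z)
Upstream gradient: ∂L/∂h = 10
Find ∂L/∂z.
∂L/∂z = 10

h = ReLU(3) = 3
Since z > 0: ∂h/∂z = 1
∂L/∂z = ∂L/∂h · ∂h/∂z = 10 × 1 = 10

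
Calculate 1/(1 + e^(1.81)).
0.1406

sigmoid(-1.81) = 1/(1 + e^(1.81)) = 1/(1 + 6.11) = 0.1406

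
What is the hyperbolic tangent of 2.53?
0.9874

tanh(2.53) = (e^(2.53) - e^(-2.53))/(e^(2.53) + e^(-2.53)) = 0.9874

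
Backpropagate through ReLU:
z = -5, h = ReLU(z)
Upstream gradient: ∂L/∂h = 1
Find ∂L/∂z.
∂L/∂z = 0

h = ReLU(-5) = 0
Since z < 0: ∂h/∂z = 0
∂L/∂z = ∂L/∂h · ∂h/∂z = 1 × 0 = 0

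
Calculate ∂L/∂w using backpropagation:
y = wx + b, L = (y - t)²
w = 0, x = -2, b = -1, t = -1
∂L/∂w = 0

y = wx + b = (0)(-2) + -1 = -1
∂L/∂y = 2(y - t) = 2(-1 - -1) = 0
∂y/∂w = x = -2
∂L/∂w = ∂L/∂y · ∂y/∂w = 0 × -2 = 0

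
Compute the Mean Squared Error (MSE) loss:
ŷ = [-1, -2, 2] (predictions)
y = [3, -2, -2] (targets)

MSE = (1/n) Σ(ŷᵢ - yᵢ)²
MSE = 10.67

MSE = (1/3)((-1-3)² + (-2--2)² + (2--2)²) = (1/3)(16 + 0 + 16) = 10.67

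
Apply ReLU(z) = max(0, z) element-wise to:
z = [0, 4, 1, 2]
h = [0, 4, 1, 2]

ReLU applied element-wise: max(0,0)=0, max(0,4)=4, max(0,1)=1, max(0,2)=2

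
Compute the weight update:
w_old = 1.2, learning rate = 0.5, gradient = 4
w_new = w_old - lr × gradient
w_new = -0.8

w_new = w - η·∂L/∂w = 1.2 - 0.5×(4) = 1.2 - (2) = -0.8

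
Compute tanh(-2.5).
-0.9866

tanh(-2.5) = (e^(-2.5) - e^(2.5))/(e^(-2.5) + e^(2.5)) = -0.9866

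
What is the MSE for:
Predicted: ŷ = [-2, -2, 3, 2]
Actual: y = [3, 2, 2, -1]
MSE = 12.75

MSE = (1/4)((-2-3)² + (-2-2)² + (3-2)² + (2--1)²) = (1/4)(25 + 16 + 1 + 9) = 12.75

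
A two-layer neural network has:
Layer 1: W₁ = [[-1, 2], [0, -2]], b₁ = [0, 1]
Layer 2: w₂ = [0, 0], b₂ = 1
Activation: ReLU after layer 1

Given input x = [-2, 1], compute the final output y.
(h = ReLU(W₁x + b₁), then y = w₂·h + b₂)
y = 1

Layer 1 pre-activation: z₁ = [4, -1]
After ReLU: h = [4, 0]
Layer 2 output: y = 0×4 + 0×0 + 1 = 1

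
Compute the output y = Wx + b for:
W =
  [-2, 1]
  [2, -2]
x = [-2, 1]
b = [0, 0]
y = [5, -6]

Wx = [-2×-2 + 1×1, 2×-2 + -2×1]
   = [5, -6]
y = Wx + b = [5 + 0, -6 + 0] = [5, -6]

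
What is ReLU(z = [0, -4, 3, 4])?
h = [0, 0, 3, 4]

ReLU applied element-wise: max(0,0)=0, max(0,-4)=0, max(0,3)=3, max(0,4)=4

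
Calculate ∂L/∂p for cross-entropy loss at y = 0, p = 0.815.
∂L/∂p = 5.405

∂L/∂p = -y/p + (1-y)/(1-p) = 0 + 1/0.185 = 5.405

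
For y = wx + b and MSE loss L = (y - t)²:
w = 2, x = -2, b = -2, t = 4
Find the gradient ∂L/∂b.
∂L/∂b = -20

y = wx + b = (2)(-2) + -2 = -6
∂L/∂y = 2(y - t) = 2(-6 - 4) = -20
∂y/∂b = 1
∂L/∂b = ∂L/∂y · ∂y/∂b = -20 × 1 = -20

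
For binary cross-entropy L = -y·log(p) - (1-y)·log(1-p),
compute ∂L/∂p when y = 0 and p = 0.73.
∂L/∂p = 3.704

∂L/∂p = -y/p + (1-y)/(1-p) = 0 + 1/0.27 = 3.704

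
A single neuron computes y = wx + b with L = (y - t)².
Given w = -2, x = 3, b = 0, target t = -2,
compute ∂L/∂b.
∂L/∂b = -8

y = wx + b = (-2)(3) + 0 = -6
∂L/∂y = 2(y - t) = 2(-6 - -2) = -8
∂y/∂b = 1
∂L/∂b = ∂L/∂y · ∂y/∂b = -8 × 1 = -8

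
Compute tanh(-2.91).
-0.9941

tanh(-2.91) = (e^(-2.91) - e^(2.91))/(e^(-2.91) + e^(2.91)) = -0.9941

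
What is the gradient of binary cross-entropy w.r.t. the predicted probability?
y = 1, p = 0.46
∂L/∂p = -2.174

∂L/∂p = -y/p + (1-y)/(1-p) = -1/0.46 + 0 = -2.174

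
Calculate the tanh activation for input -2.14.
-0.9727

tanh(-2.14) = (e^(-2.14) - e^(2.14))/(e^(-2.14) + e^(2.14)) = -0.9727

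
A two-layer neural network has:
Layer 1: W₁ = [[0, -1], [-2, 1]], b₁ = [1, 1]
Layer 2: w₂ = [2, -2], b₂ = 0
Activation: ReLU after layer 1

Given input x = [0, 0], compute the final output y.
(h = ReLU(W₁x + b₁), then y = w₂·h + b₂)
y = 0

Layer 1 pre-activation: z₁ = [1, 1]
After ReLU: h = [1, 1]
Layer 2 output: y = 2×1 + -2×1 + 0 = 0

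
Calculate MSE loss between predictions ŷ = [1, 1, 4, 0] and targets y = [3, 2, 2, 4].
MSE = 6.25

MSE = (1/4)((1-3)² + (1-2)² + (4-2)² + (0-4)²) = (1/4)(4 + 1 + 4 + 16) = 6.25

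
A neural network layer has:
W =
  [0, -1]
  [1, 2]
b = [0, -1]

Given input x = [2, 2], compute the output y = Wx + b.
y = [-2, 5]

Wx = [0×2 + -1×2, 1×2 + 2×2]
   = [-2, 6]
y = Wx + b = [-2 + 0, 6 + -1] = [-2, 5]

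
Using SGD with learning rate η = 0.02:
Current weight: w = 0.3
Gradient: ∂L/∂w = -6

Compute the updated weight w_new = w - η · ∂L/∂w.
w_new = 0.42

w_new = w - η·∂L/∂w = 0.3 - 0.02×(-6) = 0.3 - (-0.12) = 0.42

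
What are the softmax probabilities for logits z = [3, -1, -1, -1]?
p = [0.9479, 0.0174, 0.0174, 0.0174]

exp(z) = [20.09, 0.3679, 0.3679, 0.3679]
Sum = 21.19
p = [0.9479, 0.0174, 0.0174, 0.0174]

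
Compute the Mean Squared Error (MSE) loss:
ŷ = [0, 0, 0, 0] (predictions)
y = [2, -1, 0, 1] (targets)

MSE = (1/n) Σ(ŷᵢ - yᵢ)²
MSE = 1.5

MSE = (1/4)((0-2)² + (0--1)² + (0-0)² + (0-1)²) = (1/4)(4 + 1 + 0 + 1) = 1.5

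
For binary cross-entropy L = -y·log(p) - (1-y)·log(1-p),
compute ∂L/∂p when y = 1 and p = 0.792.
∂L/∂p = -1.263

∂L/∂p = -y/p + (1-y)/(1-p) = -1/0.792 + 0 = -1.263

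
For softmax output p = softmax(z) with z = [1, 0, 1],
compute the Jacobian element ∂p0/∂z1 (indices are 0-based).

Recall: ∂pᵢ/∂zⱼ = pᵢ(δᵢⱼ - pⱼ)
∂p0/∂z1 = -0.06561

p = softmax(z) = [0.4223, 0.1554, 0.4223]
p0 = 0.4223, p1 = 0.1554

∂p0/∂z1 = -p0 × p1 = -0.4223 × 0.1554 = -0.06561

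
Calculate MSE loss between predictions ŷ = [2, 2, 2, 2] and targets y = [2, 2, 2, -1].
MSE = 2.25

MSE = (1/4)((2-2)² + (2-2)² + (2-2)² + (2--1)²) = (1/4)(0 + 0 + 0 + 9) = 2.25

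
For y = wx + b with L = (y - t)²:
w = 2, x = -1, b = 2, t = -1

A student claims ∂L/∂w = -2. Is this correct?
Correct

y = (2)(-1) + 2 = 0
∂L/∂y = 2(y - t) = 2(0 - -1) = 2
∂y/∂w = x = -1
∂L/∂w = 2 × -1 = -2

Claimed value: -2
Correct: The correct gradient is -2.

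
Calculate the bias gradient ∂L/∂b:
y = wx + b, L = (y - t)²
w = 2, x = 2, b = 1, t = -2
∂L/∂b = 14

y = wx + b = (2)(2) + 1 = 5
∂L/∂y = 2(y - t) = 2(5 - -2) = 14
∂y/∂b = 1
∂L/∂b = ∂L/∂y · ∂y/∂b = 14 × 1 = 14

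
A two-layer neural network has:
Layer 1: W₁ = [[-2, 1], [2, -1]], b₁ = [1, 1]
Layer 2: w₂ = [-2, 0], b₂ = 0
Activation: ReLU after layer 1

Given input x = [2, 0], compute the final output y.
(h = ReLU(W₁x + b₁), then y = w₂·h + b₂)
y = 0

Layer 1 pre-activation: z₁ = [-3, 5]
After ReLU: h = [0, 5]
Layer 2 output: y = -2×0 + 0×5 + 0 = 0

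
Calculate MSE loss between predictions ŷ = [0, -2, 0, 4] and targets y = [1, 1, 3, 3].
MSE = 5

MSE = (1/4)((0-1)² + (-2-1)² + (0-3)² + (4-3)²) = (1/4)(1 + 9 + 9 + 1) = 5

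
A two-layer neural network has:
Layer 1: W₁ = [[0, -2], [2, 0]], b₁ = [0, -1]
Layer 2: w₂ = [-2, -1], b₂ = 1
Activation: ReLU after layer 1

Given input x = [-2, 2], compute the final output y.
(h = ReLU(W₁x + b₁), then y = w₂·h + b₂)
y = 1

Layer 1 pre-activation: z₁ = [-4, -5]
After ReLU: h = [0, 0]
Layer 2 output: y = -2×0 + -1×0 + 1 = 1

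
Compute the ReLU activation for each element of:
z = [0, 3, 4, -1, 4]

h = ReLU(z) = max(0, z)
h = [0, 3, 4, 0, 4]

ReLU applied element-wise: max(0,0)=0, max(0,3)=3, max(0,4)=4, max(0,-1)=0, max(0,4)=4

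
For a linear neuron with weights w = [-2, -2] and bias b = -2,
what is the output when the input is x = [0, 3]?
y = -8

y = (-2)(0) + (-2)(3) + -2 = -8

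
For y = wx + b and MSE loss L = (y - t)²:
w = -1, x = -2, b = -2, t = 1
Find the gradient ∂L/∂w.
∂L/∂w = 4

y = wx + b = (-1)(-2) + -2 = 0
∂L/∂y = 2(y - t) = 2(0 - 1) = -2
∂y/∂w = x = -2
∂L/∂w = ∂L/∂y · ∂y/∂w = -2 × -2 = 4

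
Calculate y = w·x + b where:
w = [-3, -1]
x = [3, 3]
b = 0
y = -12

y = (-3)(3) + (-1)(3) + 0 = -12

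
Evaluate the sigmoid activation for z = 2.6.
0.9309

sigmoid(2.6) = 1/(1 + e^(-2.6)) = 1/(1 + 0.07427) = 0.9309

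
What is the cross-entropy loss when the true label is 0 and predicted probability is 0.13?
L = 0.1393

L = -0·log(0.13) - 1·log(0.87) = -log(0.87) = 0.1393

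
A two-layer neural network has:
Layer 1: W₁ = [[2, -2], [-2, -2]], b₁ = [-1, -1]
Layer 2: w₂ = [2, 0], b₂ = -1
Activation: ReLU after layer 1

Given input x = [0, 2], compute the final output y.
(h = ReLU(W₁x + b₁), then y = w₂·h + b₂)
y = -1

Layer 1 pre-activation: z₁ = [-5, -5]
After ReLU: h = [0, 0]
Layer 2 output: y = 2×0 + 0×0 + -1 = -1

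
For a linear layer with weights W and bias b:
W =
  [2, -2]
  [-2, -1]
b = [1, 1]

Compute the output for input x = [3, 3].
y = [1, -8]

Wx = [2×3 + -2×3, -2×3 + -1×3]
   = [0, -9]
y = Wx + b = [0 + 1, -9 + 1] = [1, -8]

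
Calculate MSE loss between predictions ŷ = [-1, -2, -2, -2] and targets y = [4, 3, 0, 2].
MSE = 17.5

MSE = (1/4)((-1-4)² + (-2-3)² + (-2-0)² + (-2-2)²) = (1/4)(25 + 25 + 4 + 16) = 17.5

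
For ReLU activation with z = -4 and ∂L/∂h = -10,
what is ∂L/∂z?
∂L/∂z = 0

h = ReLU(-4) = 0
Since z < 0: ∂h/∂z = 0
∂L/∂z = ∂L/∂h · ∂h/∂z = -10 × 0 = 0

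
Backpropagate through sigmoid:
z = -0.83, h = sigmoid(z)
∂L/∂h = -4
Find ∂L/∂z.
∂L/∂z = -0.8458

σ(-0.83) = 0.3036
σ'(-0.83) = σ(-0.83)(1 - σ(-0.83)) = 0.3036 × 0.6964 = 0.2114
∂L/∂z = ∂L/∂h · σ'(z) = -4 × 0.2114 = -0.8458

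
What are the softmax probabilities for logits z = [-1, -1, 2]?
p = [0.0453, 0.0453, 0.9094]

exp(z) = [0.3679, 0.3679, 7.389]
Sum = 8.125
p = [0.0453, 0.0453, 0.9094]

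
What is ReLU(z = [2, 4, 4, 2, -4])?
h = [2, 4, 4, 2, 0]

ReLU applied element-wise: max(0,2)=2, max(0,4)=4, max(0,4)=4, max(0,2)=2, max(0,-4)=0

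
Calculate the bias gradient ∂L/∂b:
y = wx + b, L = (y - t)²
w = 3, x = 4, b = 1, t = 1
∂L/∂b = 24

y = wx + b = (3)(4) + 1 = 13
∂L/∂y = 2(y - t) = 2(13 - 1) = 24
∂y/∂b = 1
∂L/∂b = ∂L/∂y · ∂y/∂b = 24 × 1 = 24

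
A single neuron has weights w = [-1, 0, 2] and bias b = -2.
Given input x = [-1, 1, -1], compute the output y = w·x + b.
y = -3

y = (-1)(-1) + (0)(1) + (2)(-1) + -2 = -3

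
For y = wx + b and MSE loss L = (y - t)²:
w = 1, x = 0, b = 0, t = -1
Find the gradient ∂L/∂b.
∂L/∂b = 2

y = wx + b = (1)(0) + 0 = 0
∂L/∂y = 2(y - t) = 2(0 - -1) = 2
∂y/∂b = 1
∂L/∂b = ∂L/∂y · ∂y/∂b = 2 × 1 = 2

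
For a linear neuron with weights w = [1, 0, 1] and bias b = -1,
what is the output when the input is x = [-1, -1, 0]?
y = -2

y = (1)(-1) + (0)(-1) + (1)(0) + -1 = -2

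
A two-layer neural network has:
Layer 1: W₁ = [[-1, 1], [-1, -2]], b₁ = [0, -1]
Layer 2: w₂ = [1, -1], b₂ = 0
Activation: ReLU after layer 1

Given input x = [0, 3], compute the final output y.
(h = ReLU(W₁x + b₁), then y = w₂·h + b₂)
y = 3

Layer 1 pre-activation: z₁ = [3, -7]
After ReLU: h = [3, 0]
Layer 2 output: y = 1×3 + -1×0 + 0 = 3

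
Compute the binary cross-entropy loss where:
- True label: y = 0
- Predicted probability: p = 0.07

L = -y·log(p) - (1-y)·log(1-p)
L = 0.07257

L = -0·log(0.07) - 1·log(0.93) = -log(0.93) = 0.07257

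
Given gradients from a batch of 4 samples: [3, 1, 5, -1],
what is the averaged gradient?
Average gradient = 2

Average = (1/4)(3 + 1 + 5 + -1) = 8/4 = 2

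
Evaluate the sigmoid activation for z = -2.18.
0.1016

sigmoid(-2.18) = 1/(1 + e^(2.18)) = 1/(1 + 8.846) = 0.1016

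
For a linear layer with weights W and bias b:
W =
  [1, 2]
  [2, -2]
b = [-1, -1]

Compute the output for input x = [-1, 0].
y = [-2, -3]

Wx = [1×-1 + 2×0, 2×-1 + -2×0]
   = [-1, -2]
y = Wx + b = [-1 + -1, -2 + -1] = [-2, -3]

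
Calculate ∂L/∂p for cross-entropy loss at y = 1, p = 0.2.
∂L/∂p = -5

∂L/∂p = -y/p + (1-y)/(1-p) = -1/0.2 + 0 = -5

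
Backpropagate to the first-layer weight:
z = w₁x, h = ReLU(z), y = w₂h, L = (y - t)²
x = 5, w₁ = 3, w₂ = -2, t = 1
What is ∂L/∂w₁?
∂L/∂w₁ = 620

Forward pass:
z = w₁x = 3×5 = 15
h = ReLU(15) = 15
y = w₂h = -2×15 = -30

Backward pass:
∂L/∂y = 2(y - t) = 2(-30 - 1) = -62
∂y/∂h = w₂ = -2
∂h/∂z = 1 (ReLU derivative)
∂z/∂w₁ = x = 5

∂L/∂w₁ = -62 × -2 × 1 × 5 = 620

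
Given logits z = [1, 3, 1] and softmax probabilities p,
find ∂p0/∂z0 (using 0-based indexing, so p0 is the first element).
∂p0/∂z0 = 0.09516

p = softmax(z) = [0.1065, 0.787, 0.1065]
p0 = 0.1065

∂p0/∂z0 = p0(1 - p0) = 0.1065 × (1 - 0.1065) = 0.09516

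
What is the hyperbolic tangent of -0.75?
-0.6351

tanh(-0.75) = (e^(-0.75) - e^(0.75))/(e^(-0.75) + e^(0.75)) = -0.6351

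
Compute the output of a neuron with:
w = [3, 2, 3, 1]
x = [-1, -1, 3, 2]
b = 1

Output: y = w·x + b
y = 7

y = (3)(-1) + (2)(-1) + (3)(3) + (1)(2) + 1 = 7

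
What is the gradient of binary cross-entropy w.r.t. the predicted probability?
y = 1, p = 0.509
∂L/∂p = -1.965

∂L/∂p = -y/p + (1-y)/(1-p) = -1/0.509 + 0 = -1.965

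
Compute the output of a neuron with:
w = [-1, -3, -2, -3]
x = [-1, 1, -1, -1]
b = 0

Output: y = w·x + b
y = 3

y = (-1)(-1) + (-3)(1) + (-2)(-1) + (-3)(-1) + 0 = 3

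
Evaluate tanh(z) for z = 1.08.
0.7932

tanh(1.08) = (e^(1.08) - e^(-1.08))/(e^(1.08) + e^(-1.08)) = 0.7932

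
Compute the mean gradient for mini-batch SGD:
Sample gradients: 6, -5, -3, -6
Average gradient = -2

Average = (1/4)(6 + -5 + -3 + -6) = -8/4 = -2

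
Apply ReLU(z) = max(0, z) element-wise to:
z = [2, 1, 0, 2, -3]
h = [2, 1, 0, 2, 0]

ReLU applied element-wise: max(0,2)=2, max(0,1)=1, max(0,0)=0, max(0,2)=2, max(0,-3)=0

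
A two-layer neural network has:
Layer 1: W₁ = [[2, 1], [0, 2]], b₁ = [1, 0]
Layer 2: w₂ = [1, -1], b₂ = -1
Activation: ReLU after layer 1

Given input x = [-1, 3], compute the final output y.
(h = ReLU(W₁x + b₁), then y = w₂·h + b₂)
y = -5

Layer 1 pre-activation: z₁ = [2, 6]
After ReLU: h = [2, 6]
Layer 2 output: y = 1×2 + -1×6 + -1 = -5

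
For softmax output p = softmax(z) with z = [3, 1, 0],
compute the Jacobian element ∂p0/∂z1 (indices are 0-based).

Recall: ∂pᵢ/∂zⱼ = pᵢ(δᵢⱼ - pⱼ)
∂p0/∂z1 = -0.09636

p = softmax(z) = [0.8438, 0.1142, 0.04201]
p0 = 0.8438, p1 = 0.1142

∂p0/∂z1 = -p0 × p1 = -0.8438 × 0.1142 = -0.09636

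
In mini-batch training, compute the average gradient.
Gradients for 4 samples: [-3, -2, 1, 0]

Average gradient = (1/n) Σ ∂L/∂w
Average gradient = -1

Average = (1/4)(-3 + -2 + 1 + 0) = -4/4 = -1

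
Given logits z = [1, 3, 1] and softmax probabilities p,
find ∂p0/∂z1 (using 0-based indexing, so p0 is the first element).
∂p0/∂z1 = -0.08382

p = softmax(z) = [0.1065, 0.787, 0.1065]
p0 = 0.1065, p1 = 0.787

∂p0/∂z1 = -p0 × p1 = -0.1065 × 0.787 = -0.08382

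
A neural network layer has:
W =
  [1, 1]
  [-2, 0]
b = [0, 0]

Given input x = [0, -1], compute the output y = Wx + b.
y = [-1, 0]

Wx = [1×0 + 1×-1, -2×0 + 0×-1]
   = [-1, 0]
y = Wx + b = [-1 + 0, 0 + 0] = [-1, 0]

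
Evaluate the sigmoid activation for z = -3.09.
0.04352

sigmoid(-3.09) = 1/(1 + e^(3.09)) = 1/(1 + 21.98) = 0.04352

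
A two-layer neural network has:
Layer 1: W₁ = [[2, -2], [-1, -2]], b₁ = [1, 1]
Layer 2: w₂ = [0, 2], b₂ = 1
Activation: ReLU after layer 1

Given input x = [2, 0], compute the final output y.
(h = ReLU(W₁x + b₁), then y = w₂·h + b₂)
y = 1

Layer 1 pre-activation: z₁ = [5, -1]
After ReLU: h = [5, 0]
Layer 2 output: y = 0×5 + 2×0 + 1 = 1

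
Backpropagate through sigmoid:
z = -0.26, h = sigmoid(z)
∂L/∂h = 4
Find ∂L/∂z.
∂L/∂z = 0.9833

σ(-0.26) = 0.4354
σ'(-0.26) = σ(-0.26)(1 - σ(-0.26)) = 0.4354 × 0.5646 = 0.2458
∂L/∂z = ∂L/∂h · σ'(z) = 4 × 0.2458 = 0.9833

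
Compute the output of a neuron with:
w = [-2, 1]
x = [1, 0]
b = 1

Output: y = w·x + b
y = -1

y = (-2)(1) + (1)(0) + 1 = -1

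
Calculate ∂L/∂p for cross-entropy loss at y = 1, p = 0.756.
∂L/∂p = -1.323

∂L/∂p = -y/p + (1-y)/(1-p) = -1/0.756 + 0 = -1.323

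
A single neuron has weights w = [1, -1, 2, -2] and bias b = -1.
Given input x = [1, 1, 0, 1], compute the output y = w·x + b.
y = -3

y = (1)(1) + (-1)(1) + (2)(0) + (-2)(1) + -1 = -3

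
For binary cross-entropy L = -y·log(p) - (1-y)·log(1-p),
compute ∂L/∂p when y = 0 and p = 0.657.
∂L/∂p = 2.915

∂L/∂p = -y/p + (1-y)/(1-p) = 0 + 1/0.343 = 2.915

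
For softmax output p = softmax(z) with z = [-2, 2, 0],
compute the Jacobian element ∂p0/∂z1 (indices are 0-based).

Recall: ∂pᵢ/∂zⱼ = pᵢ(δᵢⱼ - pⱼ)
∂p0/∂z1 = -0.01376

p = softmax(z) = [0.01588, 0.8668, 0.1173]
p0 = 0.01588, p1 = 0.8668

∂p0/∂z1 = -p0 × p1 = -0.01588 × 0.8668 = -0.01376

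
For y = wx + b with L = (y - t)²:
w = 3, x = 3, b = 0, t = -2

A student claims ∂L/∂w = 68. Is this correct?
Incorrect

y = (3)(3) + 0 = 9
∂L/∂y = 2(y - t) = 2(9 - -2) = 22
∂y/∂w = x = 3
∂L/∂w = 22 × 3 = 66

Claimed value: 68
Incorrect: The correct gradient is 66.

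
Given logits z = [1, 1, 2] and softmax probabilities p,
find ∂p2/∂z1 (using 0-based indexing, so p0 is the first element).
∂p2/∂z1 = -0.1221

p = softmax(z) = [0.2119, 0.2119, 0.5761]
p2 = 0.5761, p1 = 0.2119

∂p2/∂z1 = -p2 × p1 = -0.5761 × 0.2119 = -0.1221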